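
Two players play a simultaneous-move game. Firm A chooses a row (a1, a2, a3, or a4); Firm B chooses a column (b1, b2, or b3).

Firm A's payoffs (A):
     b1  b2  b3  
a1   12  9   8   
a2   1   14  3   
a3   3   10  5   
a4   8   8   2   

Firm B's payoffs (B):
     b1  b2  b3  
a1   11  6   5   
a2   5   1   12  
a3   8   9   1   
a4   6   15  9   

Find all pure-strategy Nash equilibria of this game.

A profile is a Nash equilibrium when each player is best-responding to the other.
Firm A's best responses — vs b1: a1 (payoff 12); vs b2: a2 (payoff 14); vs b3: a1 (payoff 8).
Firm B's best responses — vs a1: b1 (payoff 11); vs a2: b3 (payoff 12); vs a3: b2 (payoff 9); vs a4: b2 (payoff 15).
The only mutual best response is (a1, b1); neither player gains by switching there.

(a1, b1)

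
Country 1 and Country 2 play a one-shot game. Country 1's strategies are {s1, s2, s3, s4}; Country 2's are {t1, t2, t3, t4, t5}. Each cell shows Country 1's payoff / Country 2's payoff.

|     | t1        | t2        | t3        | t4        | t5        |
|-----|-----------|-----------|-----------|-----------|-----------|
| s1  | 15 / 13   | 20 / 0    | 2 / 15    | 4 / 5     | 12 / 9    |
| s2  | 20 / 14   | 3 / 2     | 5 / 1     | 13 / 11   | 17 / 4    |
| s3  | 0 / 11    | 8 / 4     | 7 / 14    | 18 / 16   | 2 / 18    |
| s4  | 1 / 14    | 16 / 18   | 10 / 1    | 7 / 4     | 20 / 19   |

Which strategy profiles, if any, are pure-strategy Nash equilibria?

(s2, t1) and (s4, t5)

A profile is a Nash equilibrium when each player is best-responding to the other.
Country 1's best responses — vs t1: s2 (payoff 20); vs t2: s1 (payoff 20); vs t3: s4 (payoff 10); vs t4: s3 (payoff 18); vs t5: s4 (payoff 20).
Country 2's best responses — vs s1: t3 (payoff 15); vs s2: t1 (payoff 14); vs s3: t5 (payoff 18); vs s4: t5 (payoff 19).
Mutual best responses occur at (s2, t1) and (s4, t5); at each, neither player gains by switching.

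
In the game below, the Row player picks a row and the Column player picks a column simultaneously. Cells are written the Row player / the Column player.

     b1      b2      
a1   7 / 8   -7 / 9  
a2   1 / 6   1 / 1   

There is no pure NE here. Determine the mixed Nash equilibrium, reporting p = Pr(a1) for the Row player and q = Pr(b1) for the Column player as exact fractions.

p = 5/6, q = 4/7

In a mixed NE each player is indifferent between their pure strategies, so the opponent's mix sets the indifference.
The Column player indifferent between b1 and b2: p·8 + (1−p)·6 = p·9 + (1−p)·1 ⟹ 6 + 2p = 1 + 8p ⟹ p = 5/6.
The Row player indifferent between a1 and a2: q·7 + (1−q)·(-7) = q·1 + (1−q)·1 ⟹ (-7) + 14q = 1 + 0q ⟹ q = 4/7.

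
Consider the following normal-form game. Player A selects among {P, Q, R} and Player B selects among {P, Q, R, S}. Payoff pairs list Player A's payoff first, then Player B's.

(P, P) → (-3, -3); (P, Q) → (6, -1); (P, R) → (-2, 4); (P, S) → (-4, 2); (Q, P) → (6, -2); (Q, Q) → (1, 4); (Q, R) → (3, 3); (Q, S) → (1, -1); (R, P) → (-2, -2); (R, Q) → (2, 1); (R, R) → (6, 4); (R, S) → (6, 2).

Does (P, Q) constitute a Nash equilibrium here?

No

Holding Player B at Q: Player A gets 6 from P, versus 1 from Q, 2 from R. No profitable deviation for Player A.
Holding Player A at P: Player B gets -1 from Q but could get 4 by switching to R. Player B has a profitable deviation.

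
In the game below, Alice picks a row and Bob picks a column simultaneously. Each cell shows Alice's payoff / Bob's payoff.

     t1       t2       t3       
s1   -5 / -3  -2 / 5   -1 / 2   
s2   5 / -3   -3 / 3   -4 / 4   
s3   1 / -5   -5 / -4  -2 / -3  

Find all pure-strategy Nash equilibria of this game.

Find each player's best response to every opponent strategy; NE are the intersections.
Alice's best responses — vs t1: s2 (payoff 5); vs t2: s1 (payoff -2); vs t3: s1 (payoff -1).
Bob's best responses — vs s1: t2 (payoff 5); vs s2: t3 (payoff 4); vs s3: t3 (payoff -3).
The only mutual best response is (s1, t2); neither player gains by switching there.

(s1, t2)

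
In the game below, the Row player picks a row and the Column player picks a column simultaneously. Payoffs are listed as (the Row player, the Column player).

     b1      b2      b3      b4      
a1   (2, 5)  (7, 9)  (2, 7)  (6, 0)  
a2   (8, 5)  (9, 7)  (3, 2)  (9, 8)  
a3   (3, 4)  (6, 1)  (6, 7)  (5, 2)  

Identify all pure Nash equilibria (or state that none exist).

A profile is a Nash equilibrium when each player is best-responding to the other.
The Row player's best responses — vs b1: a2 (payoff 8); vs b2: a2 (payoff 9); vs b3: a3 (payoff 6); vs b4: a2 (payoff 9).
The Column player's best responses — vs a1: b2 (payoff 9); vs a2: b4 (payoff 8); vs a3: b3 (payoff 7).
Mutual best responses occur at (a2, b4) and (a3, b3); at each, neither player gains by switching.

(a2, b4) and (a3, b3)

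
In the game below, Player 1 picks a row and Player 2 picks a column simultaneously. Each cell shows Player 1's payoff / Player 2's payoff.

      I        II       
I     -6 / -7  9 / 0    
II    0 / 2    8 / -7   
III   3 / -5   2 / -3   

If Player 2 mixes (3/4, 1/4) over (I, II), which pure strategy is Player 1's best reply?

Player 1's best reply maximizes expected payoff against the mix.
I: (3/4)·(-6) + (1/4)·9 = -9/4
II: (3/4)·0 + (1/4)·8 = 2
III: (3/4)·3 + (1/4)·2 = 11/4
Highest expected payoff is 11/4, from III.

III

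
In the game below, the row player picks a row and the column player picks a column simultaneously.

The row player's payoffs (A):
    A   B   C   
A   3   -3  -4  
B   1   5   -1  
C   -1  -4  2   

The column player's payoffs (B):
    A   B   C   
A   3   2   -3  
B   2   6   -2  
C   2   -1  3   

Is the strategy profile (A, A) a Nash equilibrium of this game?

Yes

Holding the column player at A: the row player gets 3 from A, versus 1 from B, -1 from C. No profitable deviation for the row player.
Holding the row player at A: the column player gets 3 from A, versus 2 from B, -3 from C. No profitable deviation for the column player either.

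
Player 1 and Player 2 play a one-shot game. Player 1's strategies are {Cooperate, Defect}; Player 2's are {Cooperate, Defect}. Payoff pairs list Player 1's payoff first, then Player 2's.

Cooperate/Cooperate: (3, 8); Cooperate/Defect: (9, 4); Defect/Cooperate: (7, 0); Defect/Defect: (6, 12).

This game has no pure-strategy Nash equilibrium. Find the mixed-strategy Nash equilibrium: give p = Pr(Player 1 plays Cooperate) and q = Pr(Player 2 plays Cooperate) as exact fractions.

p = 3/4, q = 3/7

In a mixed NE each player is indifferent between their pure strategies, so the opponent's mix sets the indifference.
Player 2 indifferent between Cooperate and Defect: p·8 + (1−p)·0 = p·4 + (1−p)·12 ⟹ 0 + 8p = 12 + (-8)p ⟹ p = 3/4.
Player 1 indifferent between Cooperate and Defect: q·3 + (1−q)·9 = q·7 + (1−q)·6 ⟹ 9 + (-6)q = 6 + 1q ⟹ q = 3/7.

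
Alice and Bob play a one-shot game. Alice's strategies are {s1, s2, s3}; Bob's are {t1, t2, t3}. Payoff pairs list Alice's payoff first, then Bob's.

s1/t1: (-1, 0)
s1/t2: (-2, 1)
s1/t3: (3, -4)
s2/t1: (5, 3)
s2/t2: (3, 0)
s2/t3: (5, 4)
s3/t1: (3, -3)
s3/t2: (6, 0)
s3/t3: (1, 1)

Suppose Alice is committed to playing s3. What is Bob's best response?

t3

With Alice fixed at s3, Bob's payoffs are: t1 → -3, t2 → 0, t3 → 1.
The maximum is 1, achieved by t3.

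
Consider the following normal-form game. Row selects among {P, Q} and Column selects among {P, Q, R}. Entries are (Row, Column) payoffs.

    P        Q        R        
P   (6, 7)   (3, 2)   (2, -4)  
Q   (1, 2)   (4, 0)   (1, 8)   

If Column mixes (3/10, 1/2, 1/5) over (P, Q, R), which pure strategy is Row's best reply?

P

Compute Row's expected payoff from each pure strategy against the given mix.
P: (3/10)·6 + (1/2)·3 + (1/5)·2 = 37/10
Q: (3/10)·1 + (1/2)·4 + (1/5)·1 = 5/2
Highest expected payoff is 37/10, from P.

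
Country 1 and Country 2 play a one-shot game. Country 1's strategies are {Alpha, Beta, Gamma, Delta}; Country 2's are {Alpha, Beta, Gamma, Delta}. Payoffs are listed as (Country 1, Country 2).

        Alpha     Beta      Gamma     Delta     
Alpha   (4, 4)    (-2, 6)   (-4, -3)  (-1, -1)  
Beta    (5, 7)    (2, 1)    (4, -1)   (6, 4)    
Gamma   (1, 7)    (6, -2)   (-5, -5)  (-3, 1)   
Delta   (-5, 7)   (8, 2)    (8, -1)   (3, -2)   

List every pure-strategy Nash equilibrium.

A profile is a Nash equilibrium when each player is best-responding to the other.
Country 1's best responses — vs Alpha: Beta (payoff 5); vs Beta: Delta (payoff 8); vs Gamma: Delta (payoff 8); vs Delta: Beta (payoff 6).
Country 2's best responses — vs Alpha: Beta (payoff 6); vs Beta: Alpha (payoff 7); vs Gamma: Alpha (payoff 7); vs Delta: Alpha (payoff 7).
The only mutual best response is (Beta, Alpha); neither player gains by switching there.

(Beta, Alpha)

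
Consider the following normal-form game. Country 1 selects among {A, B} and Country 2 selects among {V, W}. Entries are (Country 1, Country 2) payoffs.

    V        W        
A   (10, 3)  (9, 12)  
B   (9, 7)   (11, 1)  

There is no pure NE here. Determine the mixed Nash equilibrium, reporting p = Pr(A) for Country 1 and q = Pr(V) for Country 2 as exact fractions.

Each player's mixing probability is pinned down by making the *other* player indifferent.
Country 2 indifferent between V and W: p·3 + (1−p)·7 = p·12 + (1−p)·1 ⟹ 7 + (-4)p = 1 + 11p ⟹ p = 2/5.
Country 1 indifferent between A and B: q·10 + (1−q)·9 = q·9 + (1−q)·11 ⟹ 9 + 1q = 11 + (-2)q ⟹ q = 2/3.

p = 2/5, q = 2/3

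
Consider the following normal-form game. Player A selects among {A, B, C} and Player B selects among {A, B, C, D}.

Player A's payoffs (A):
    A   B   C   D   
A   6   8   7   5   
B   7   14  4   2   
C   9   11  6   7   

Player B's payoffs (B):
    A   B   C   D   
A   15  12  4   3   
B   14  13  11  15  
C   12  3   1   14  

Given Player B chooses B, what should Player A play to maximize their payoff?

With Player B fixed at B, Player A's payoffs are: A → 8, B → 14, C → 11.
The maximum is 14, achieved by B.

B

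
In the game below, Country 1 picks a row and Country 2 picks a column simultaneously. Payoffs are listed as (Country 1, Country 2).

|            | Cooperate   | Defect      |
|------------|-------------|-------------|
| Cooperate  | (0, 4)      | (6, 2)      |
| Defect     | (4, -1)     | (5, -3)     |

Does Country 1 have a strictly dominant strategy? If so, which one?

None

Check whether one of Country 1's strategies beats all alternatives regardless of what the opponent does.
Cooperate is not dominant: against Cooperate, Defect gives 4 > 0.
Defect is not dominant: against Defect, Cooperate gives 6 > 5.
No single strategy is best against every opponent action.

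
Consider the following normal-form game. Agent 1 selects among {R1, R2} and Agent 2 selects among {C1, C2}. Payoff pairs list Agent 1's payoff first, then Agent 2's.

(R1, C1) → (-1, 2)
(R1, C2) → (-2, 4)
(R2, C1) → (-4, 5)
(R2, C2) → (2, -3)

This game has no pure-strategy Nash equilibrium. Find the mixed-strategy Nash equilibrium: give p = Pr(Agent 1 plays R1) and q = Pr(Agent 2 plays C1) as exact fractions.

p = 4/5, q = 4/7

Each player's mixing probability is pinned down by making the *other* player indifferent.
Agent 2 indifferent between C1 and C2: p·2 + (1−p)·5 = p·4 + (1−p)·(-3) ⟹ 5 + (-3)p = (-3) + 7p ⟹ p = 4/5.
Agent 1 indifferent between R1 and R2: q·(-1) + (1−q)·(-2) = q·(-4) + (1−q)·2 ⟹ (-2) + 1q = 2 + (-6)q ⟹ q = 4/7.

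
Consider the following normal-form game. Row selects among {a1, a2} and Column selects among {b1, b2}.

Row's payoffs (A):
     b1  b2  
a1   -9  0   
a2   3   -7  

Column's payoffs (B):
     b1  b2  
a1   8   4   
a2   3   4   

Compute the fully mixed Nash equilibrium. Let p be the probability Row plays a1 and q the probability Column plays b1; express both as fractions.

In a mixed NE each player is indifferent between their pure strategies, so the opponent's mix sets the indifference.
Column indifferent between b1 and b2: p·8 + (1−p)·3 = p·4 + (1−p)·4 ⟹ 3 + 5p = 4 + 0p ⟹ p = 1/5.
Row indifferent between a1 and a2: q·(-9) + (1−q)·0 = q·3 + (1−q)·(-7) ⟹ 0 + (-9)q = (-7) + 10q ⟹ q = 7/19.

p = 1/5, q = 7/19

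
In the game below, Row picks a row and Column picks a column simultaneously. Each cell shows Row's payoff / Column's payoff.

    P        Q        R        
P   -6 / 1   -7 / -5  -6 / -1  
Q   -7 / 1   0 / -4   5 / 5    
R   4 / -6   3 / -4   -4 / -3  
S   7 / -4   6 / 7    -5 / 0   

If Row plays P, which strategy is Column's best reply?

With Row fixed at P, Column's payoffs are: P → 1, Q → -5, R → -1.
The maximum is 1, achieved by P.

P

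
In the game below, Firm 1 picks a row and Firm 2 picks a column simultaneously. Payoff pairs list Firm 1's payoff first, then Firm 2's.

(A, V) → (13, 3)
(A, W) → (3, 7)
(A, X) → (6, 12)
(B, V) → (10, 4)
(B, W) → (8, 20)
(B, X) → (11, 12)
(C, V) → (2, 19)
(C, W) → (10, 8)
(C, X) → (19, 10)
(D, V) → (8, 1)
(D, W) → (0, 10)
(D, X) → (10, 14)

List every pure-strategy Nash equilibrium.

Find each player's best response to every opponent strategy; NE are the intersections.
Firm 1's best responses — vs V: A (payoff 13); vs W: C (payoff 10); vs X: C (payoff 19).
Firm 2's best responses — vs A: X (payoff 12); vs B: W (payoff 20); vs C: V (payoff 19); vs D: X (payoff 14).
No cell has both players best-responding. For instance, Firm 1's best reply to W is C, but against C Firm 2 prefers V over W.

No pure-strategy Nash equilibrium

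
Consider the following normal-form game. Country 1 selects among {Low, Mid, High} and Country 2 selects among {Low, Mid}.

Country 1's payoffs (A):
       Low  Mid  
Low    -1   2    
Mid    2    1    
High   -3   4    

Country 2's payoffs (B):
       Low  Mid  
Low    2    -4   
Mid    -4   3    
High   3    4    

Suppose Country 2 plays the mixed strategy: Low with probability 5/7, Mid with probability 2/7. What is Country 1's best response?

Mid

Compute Country 1's expected payoff from each pure strategy against the given mix.
Low: (5/7)·(-1) + (2/7)·2 = -1/7
Mid: (5/7)·2 + (2/7)·1 = 12/7
High: (5/7)·(-3) + (2/7)·4 = -1
Highest expected payoff is 12/7, from Mid.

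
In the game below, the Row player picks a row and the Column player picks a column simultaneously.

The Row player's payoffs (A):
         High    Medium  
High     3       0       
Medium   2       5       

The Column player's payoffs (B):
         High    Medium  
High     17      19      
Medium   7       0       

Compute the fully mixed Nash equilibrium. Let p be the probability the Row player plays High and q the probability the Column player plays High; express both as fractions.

Each player's mixing probability is pinned down by making the *other* player indifferent.
The Column player indifferent between High and Medium: p·17 + (1−p)·7 = p·19 + (1−p)·0 ⟹ 7 + 10p = 0 + 19p ⟹ p = 7/9.
The Row player indifferent between High and Medium: q·3 + (1−q)·0 = q·2 + (1−q)·5 ⟹ 0 + 3q = 5 + (-3)q ⟹ q = 5/6.

p = 7/9, q = 5/6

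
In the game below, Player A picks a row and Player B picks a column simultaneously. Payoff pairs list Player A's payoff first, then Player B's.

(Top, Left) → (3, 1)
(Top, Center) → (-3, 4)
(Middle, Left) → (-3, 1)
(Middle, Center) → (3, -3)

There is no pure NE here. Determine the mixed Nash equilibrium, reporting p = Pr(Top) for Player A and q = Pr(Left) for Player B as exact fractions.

p = 4/7, q = 1/2

Each player's mixing probability is pinned down by making the *other* player indifferent.
Player B indifferent between Left and Center: p·1 + (1−p)·1 = p·4 + (1−p)·(-3) ⟹ 1 + 0p = (-3) + 7p ⟹ p = 4/7.
Player A indifferent between Top and Middle: q·3 + (1−q)·(-3) = q·(-3) + (1−q)·3 ⟹ (-3) + 6q = 3 + (-6)q ⟹ q = 1/2.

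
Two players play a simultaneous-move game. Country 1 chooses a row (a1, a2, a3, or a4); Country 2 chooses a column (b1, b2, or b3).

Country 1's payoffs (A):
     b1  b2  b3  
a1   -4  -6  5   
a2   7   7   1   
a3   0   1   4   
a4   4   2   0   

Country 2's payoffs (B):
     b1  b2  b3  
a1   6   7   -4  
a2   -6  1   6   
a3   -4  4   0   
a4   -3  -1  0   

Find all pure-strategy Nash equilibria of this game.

None

Find each player's best response to every opponent strategy; NE are the intersections.
Country 1's best responses — vs b1: a2 (payoff 7); vs b2: a2 (payoff 7); vs b3: a1 (payoff 5).
Country 2's best responses — vs a1: b2 (payoff 7); vs a2: b3 (payoff 6); vs a3: b2 (payoff 4); vs a4: b3 (payoff 0).
No cell has both players best-responding. For instance, Country 1's best reply to b1 is a2, but against a2 Country 2 prefers b3 over b1.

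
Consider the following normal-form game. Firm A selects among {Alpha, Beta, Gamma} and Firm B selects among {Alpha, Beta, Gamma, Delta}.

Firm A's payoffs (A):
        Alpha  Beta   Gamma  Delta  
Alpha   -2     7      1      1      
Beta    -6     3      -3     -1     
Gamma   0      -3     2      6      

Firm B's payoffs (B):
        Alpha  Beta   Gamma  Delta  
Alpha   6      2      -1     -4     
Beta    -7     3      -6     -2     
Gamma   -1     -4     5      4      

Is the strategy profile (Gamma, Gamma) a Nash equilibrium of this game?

Yes

Holding Firm B at Gamma: Firm A gets 2 from Gamma, versus 1 from Alpha, -3 from Beta. No profitable deviation for Firm A.
Holding Firm A at Gamma: Firm B gets 5 from Gamma, versus -1 from Alpha, -4 from Beta, 4 from Delta. No profitable deviation for Firm B either.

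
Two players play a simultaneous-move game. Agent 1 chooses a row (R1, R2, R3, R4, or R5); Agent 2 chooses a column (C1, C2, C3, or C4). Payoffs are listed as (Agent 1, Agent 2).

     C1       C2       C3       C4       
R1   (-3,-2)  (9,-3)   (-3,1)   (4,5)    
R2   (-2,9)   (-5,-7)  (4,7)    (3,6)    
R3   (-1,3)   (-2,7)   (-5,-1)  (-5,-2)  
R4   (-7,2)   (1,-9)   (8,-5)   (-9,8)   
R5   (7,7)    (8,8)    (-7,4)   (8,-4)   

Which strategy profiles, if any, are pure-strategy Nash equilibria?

A profile is a Nash equilibrium when each player is best-responding to the other.
Agent 1's best responses — vs C1: R5 (payoff 7); vs C2: R1 (payoff 9); vs C3: R4 (payoff 8); vs C4: R5 (payoff 8).
Agent 2's best responses — vs R1: C4 (payoff 5); vs R2: C1 (payoff 9); vs R3: C2 (payoff 7); vs R4: C4 (payoff 8); vs R5: C2 (payoff 8).
No cell has both players best-responding. For instance, Agent 1's best reply to C4 is R5, but against R5 Agent 2 prefers C2 over C4.

None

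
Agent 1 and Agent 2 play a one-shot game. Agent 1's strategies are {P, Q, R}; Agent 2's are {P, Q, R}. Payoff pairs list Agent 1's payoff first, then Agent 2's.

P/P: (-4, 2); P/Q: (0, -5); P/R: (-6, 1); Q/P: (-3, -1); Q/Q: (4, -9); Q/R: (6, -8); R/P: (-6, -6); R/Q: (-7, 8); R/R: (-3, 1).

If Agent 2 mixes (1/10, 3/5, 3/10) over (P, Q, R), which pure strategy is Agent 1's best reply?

Agent 1's best reply maximizes expected payoff against the mix.
P: (1/10)·(-4) + (3/5)·0 + (3/10)·(-6) = -11/5
Q: (1/10)·(-3) + (3/5)·4 + (3/10)·6 = 39/10
R: (1/10)·(-6) + (3/5)·(-7) + (3/10)·(-3) = -57/10
Highest expected payoff is 39/10, from Q.

Q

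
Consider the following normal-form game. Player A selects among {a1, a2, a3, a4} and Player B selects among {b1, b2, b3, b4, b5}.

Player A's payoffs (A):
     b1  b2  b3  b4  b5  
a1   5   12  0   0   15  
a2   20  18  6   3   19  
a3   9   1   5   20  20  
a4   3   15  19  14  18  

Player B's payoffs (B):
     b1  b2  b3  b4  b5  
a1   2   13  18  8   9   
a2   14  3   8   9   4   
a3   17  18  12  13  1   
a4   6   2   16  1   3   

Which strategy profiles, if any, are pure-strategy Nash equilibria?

Find each player's best response to every opponent strategy; NE are the intersections.
Player A's best responses — vs b1: a2 (payoff 20); vs b2: a2 (payoff 18); vs b3: a4 (payoff 19); vs b4: a3 (payoff 20); vs b5: a3 (payoff 20).
Player B's best responses — vs a1: b3 (payoff 18); vs a2: b1 (payoff 14); vs a3: b2 (payoff 18); vs a4: b3 (payoff 16).
Mutual best responses occur at (a2, b1) and (a4, b3); at each, neither player gains by switching.

(a2, b1) and (a4, b3)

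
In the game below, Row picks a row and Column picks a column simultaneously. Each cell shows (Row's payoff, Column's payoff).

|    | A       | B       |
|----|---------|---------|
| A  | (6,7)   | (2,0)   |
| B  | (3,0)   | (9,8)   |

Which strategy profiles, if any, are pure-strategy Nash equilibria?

A profile is a Nash equilibrium when each player is best-responding to the other.
Row's best responses — vs A: A (payoff 6); vs B: B (payoff 9).
Column's best responses — vs A: A (payoff 7); vs B: B (payoff 8).
Mutual best responses occur at (A, A) and (B, B); at each, neither player gains by switching.

(A, A) and (B, B)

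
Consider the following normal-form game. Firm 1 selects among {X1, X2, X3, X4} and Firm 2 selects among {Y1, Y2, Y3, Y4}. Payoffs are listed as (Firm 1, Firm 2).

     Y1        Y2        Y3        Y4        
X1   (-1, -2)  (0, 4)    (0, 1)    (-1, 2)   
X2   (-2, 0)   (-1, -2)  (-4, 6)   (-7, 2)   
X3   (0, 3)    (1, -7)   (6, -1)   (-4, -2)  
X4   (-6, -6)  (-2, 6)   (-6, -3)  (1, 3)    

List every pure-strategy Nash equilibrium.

Find each player's best response to every opponent strategy; NE are the intersections.
Firm 1's best responses — vs Y1: X3 (payoff 0); vs Y2: X3 (payoff 1); vs Y3: X3 (payoff 6); vs Y4: X4 (payoff 1).
Firm 2's best responses — vs X1: Y2 (payoff 4); vs X2: Y3 (payoff 6); vs X3: Y1 (payoff 3); vs X4: Y2 (payoff 6).
The only mutual best response is (X3, Y1); neither player gains by switching there.

(X3, Y1)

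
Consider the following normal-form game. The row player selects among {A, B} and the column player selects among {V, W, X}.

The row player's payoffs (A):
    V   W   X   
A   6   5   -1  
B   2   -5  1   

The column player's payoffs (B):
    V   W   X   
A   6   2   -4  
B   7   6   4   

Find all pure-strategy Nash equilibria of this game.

Check mutual best responses: a cell is a NE iff neither player can gain by unilaterally deviating.
The row player's best responses — vs V: A (payoff 6); vs W: A (payoff 5); vs X: B (payoff 1).
The column player's best responses — vs A: V (payoff 6); vs B: V (payoff 7).
The only mutual best response is (A, V); neither player gains by switching there.

(A, V)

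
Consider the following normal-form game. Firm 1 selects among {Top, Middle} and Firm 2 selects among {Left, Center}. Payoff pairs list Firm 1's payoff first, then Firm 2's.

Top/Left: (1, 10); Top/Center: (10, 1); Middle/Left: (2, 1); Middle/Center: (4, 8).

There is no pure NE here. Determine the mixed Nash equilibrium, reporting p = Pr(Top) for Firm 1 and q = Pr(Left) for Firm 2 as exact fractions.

Each player's mixing probability is pinned down by making the *other* player indifferent.
Firm 2 indifferent between Left and Center: p·10 + (1−p)·1 = p·1 + (1−p)·8 ⟹ 1 + 9p = 8 + (-7)p ⟹ p = 7/16.
Firm 1 indifferent between Top and Middle: q·1 + (1−q)·10 = q·2 + (1−q)·4 ⟹ 10 + (-9)q = 4 + (-2)q ⟹ q = 6/7.

p = 7/16, q = 6/7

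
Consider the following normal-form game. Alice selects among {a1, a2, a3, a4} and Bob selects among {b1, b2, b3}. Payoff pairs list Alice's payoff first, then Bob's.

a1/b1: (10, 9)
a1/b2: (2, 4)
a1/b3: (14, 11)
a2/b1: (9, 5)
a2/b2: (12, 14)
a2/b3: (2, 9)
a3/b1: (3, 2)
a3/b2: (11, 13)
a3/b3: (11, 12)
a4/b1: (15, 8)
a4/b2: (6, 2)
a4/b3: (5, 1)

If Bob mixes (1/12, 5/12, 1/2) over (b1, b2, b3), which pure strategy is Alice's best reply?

Alice's best reply maximizes expected payoff against the mix.
a1: (1/12)·10 + (5/12)·2 + (1/2)·14 = 26/3
a2: (1/12)·9 + (5/12)·12 + (1/2)·2 = 27/4
a3: (1/12)·3 + (5/12)·11 + (1/2)·11 = 31/3
a4: (1/12)·15 + (5/12)·6 + (1/2)·5 = 25/4
Highest expected payoff is 31/3, from a3.

a3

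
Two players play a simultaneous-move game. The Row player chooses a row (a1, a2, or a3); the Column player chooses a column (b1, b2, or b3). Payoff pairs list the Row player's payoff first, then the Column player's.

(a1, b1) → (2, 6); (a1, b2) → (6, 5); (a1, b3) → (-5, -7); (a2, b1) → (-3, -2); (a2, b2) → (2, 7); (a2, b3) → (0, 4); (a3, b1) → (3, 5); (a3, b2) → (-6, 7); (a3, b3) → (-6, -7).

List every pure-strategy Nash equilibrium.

A profile is a Nash equilibrium when each player is best-responding to the other.
The Row player's best responses — vs b1: a3 (payoff 3); vs b2: a1 (payoff 6); vs b3: a2 (payoff 0).
The Column player's best responses — vs a1: b1 (payoff 6); vs a2: b2 (payoff 7); vs a3: b2 (payoff 7).
No cell has both players best-responding. For instance, the Row player's best reply to b3 is a2, but against a2 the Column player prefers b2 over b3.

None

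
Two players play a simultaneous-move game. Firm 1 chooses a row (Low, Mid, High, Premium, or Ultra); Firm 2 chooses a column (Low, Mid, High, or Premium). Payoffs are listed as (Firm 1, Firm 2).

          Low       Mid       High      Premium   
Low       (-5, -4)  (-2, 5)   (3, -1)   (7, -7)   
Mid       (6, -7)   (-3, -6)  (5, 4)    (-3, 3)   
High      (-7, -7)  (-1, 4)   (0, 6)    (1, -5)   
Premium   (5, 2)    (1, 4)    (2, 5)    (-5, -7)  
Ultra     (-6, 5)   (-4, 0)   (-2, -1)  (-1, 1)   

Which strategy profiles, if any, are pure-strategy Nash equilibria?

Check mutual best responses: a cell is a NE iff neither player can gain by unilaterally deviating.
Firm 1's best responses — vs Low: Mid (payoff 6); vs Mid: Premium (payoff 1); vs High: Mid (payoff 5); vs Premium: Low (payoff 7).
Firm 2's best responses — vs Low: Mid (payoff 5); vs Mid: High (payoff 4); vs High: High (payoff 6); vs Premium: High (payoff 5); vs Ultra: Low (payoff 5).
The only mutual best response is (Mid, High); neither player gains by switching there.

(Mid, High)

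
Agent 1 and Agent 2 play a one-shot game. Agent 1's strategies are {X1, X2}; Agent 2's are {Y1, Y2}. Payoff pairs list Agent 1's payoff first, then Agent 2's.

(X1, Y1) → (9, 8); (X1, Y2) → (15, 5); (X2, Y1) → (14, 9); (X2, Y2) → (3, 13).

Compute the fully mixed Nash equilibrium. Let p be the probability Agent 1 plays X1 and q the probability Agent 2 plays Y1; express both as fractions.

Each player's mixing probability is pinned down by making the *other* player indifferent.
Agent 2 indifferent between Y1 and Y2: p·8 + (1−p)·9 = p·5 + (1−p)·13 ⟹ 9 + (-1)p = 13 + (-8)p ⟹ p = 4/7.
Agent 1 indifferent between X1 and X2: q·9 + (1−q)·15 = q·14 + (1−q)·3 ⟹ 15 + (-6)q = 3 + 11q ⟹ q = 12/17.

p = 4/7, q = 12/17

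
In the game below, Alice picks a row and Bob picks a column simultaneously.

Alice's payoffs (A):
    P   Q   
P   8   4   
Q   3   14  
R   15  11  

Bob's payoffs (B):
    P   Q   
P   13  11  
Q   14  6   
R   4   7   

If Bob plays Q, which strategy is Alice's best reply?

Q

With Bob fixed at Q, Alice's payoffs are: P → 4, Q → 14, R → 11.
The maximum is 14, achieved by Q.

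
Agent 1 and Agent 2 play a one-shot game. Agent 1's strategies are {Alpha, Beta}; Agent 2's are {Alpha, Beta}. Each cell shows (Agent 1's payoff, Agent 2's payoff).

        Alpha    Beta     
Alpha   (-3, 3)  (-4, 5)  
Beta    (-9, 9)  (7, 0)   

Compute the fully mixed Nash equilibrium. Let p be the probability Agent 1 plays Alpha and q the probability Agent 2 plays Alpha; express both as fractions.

Each player's mixing probability is pinned down by making the *other* player indifferent.
Agent 2 indifferent between Alpha and Beta: p·3 + (1−p)·9 = p·5 + (1−p)·0 ⟹ 9 + (-6)p = 0 + 5p ⟹ p = 9/11.
Agent 1 indifferent between Alpha and Beta: q·(-3) + (1−q)·(-4) = q·(-9) + (1−q)·7 ⟹ (-4) + 1q = 7 + (-16)q ⟹ q = 11/17.

p = 9/11, q = 11/17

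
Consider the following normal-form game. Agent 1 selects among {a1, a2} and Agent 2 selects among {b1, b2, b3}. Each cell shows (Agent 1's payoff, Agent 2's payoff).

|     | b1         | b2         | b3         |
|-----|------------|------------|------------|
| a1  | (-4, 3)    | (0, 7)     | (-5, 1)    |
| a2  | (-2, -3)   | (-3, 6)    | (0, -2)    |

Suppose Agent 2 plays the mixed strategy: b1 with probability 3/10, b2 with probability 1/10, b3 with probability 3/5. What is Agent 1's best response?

Agent 1's best reply maximizes expected payoff against the mix.
a1: (3/10)·(-4) + (1/10)·0 + (3/5)·(-5) = -21/5
a2: (3/10)·(-2) + (1/10)·(-3) + (3/5)·0 = -9/10
Highest expected payoff is -9/10, from a2.

a2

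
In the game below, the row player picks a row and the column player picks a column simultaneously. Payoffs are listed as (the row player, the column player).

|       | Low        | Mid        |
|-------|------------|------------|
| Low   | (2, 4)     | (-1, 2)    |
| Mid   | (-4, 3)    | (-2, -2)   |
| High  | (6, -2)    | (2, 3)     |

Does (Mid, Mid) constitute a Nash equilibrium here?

No

Holding the column player at Mid: the row player gets -2 from Mid but could get 2 by switching to High. The row player has a profitable deviation.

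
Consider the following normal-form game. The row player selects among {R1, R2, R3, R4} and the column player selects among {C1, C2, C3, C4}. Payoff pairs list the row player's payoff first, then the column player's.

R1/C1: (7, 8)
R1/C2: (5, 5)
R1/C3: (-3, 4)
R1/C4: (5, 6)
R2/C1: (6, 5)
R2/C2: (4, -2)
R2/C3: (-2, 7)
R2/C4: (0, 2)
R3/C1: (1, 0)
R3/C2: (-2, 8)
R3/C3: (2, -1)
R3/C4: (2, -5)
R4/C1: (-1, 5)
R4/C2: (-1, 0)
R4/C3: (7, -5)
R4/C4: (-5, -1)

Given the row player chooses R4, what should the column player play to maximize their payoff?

With the row player fixed at R4, the column player's payoffs are: C1 → 5, C2 → 0, C3 → -5, C4 → -1.
The maximum is 5, achieved by C1.

C1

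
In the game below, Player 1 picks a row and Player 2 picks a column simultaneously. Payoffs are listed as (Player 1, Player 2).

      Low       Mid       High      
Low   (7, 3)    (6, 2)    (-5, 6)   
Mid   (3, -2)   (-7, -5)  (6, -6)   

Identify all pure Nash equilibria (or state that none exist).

There is no pure-strategy Nash equilibrium

Check mutual best responses: a cell is a NE iff neither player can gain by unilaterally deviating.
Player 1's best responses — vs Low: Low (payoff 7); vs Mid: Low (payoff 6); vs High: Mid (payoff 6).
Player 2's best responses — vs Low: High (payoff 6); vs Mid: Low (payoff -2).
No cell has both players best-responding. For instance, Player 1's best reply to High is Mid, but against Mid Player 2 prefers Low over High.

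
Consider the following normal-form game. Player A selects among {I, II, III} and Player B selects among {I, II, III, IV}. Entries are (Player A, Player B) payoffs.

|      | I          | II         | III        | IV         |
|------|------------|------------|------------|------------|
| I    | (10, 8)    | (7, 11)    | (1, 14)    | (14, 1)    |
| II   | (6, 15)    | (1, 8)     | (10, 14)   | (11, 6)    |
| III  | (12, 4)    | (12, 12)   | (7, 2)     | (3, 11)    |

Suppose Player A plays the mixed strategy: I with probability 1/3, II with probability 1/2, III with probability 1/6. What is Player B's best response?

III

Player B's best reply maximizes expected payoff against the mix.
I: (1/3)·8 + (1/2)·15 + (1/6)·4 = 65/6
II: (1/3)·11 + (1/2)·8 + (1/6)·12 = 29/3
III: (1/3)·14 + (1/2)·14 + (1/6)·2 = 12
IV: (1/3)·1 + (1/2)·6 + (1/6)·11 = 31/6
Highest expected payoff is 12, from III.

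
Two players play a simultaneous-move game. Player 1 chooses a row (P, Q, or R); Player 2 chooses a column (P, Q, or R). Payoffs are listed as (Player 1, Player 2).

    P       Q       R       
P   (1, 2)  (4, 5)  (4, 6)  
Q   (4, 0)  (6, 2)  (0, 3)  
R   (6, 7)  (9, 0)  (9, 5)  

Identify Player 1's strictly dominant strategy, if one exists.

R

A strategy is strictly dominant if it gives Player 1 a strictly higher payoff than every other strategy, against every choice by the opponent.
R strictly dominates: vs P: 6 > each of {1, 4}; vs Q: 9 > each of {4, 6}; vs R: 9 > each of {4, 0}.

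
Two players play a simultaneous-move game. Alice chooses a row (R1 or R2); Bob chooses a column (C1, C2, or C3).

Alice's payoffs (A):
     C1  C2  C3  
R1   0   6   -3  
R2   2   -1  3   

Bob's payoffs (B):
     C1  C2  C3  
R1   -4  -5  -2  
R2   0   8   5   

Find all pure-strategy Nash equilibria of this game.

Find each player's best response to every opponent strategy; NE are the intersections.
Alice's best responses — vs C1: R2 (payoff 2); vs C2: R1 (payoff 6); vs C3: R2 (payoff 3).
Bob's best responses — vs R1: C3 (payoff -2); vs R2: C2 (payoff 8).
No cell has both players best-responding. For instance, Alice's best reply to C3 is R2, but against R2 Bob prefers C2 over C3.

There is no pure-strategy Nash equilibrium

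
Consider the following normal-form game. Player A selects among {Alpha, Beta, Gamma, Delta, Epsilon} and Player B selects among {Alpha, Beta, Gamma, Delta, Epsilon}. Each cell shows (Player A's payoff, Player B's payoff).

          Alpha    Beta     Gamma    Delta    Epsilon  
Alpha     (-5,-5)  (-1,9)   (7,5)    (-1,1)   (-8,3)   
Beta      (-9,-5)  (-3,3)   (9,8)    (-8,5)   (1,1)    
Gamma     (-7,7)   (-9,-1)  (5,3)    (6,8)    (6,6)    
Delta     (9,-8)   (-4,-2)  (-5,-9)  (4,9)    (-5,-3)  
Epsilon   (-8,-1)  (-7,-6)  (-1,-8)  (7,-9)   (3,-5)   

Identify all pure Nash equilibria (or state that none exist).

Find each player's best response to every opponent strategy; NE are the intersections.
Player A's best responses — vs Alpha: Delta (payoff 9); vs Beta: Alpha (payoff -1); vs Gamma: Beta (payoff 9); vs Delta: Epsilon (payoff 7); vs Epsilon: Gamma (payoff 6).
Player B's best responses — vs Alpha: Beta (payoff 9); vs Beta: Gamma (payoff 8); vs Gamma: Delta (payoff 8); vs Delta: Delta (payoff 9); vs Epsilon: Alpha (payoff -1).
Mutual best responses occur at (Alpha, Beta) and (Beta, Gamma); at each, neither player gains by switching.

(Alpha, Beta) and (Beta, Gamma)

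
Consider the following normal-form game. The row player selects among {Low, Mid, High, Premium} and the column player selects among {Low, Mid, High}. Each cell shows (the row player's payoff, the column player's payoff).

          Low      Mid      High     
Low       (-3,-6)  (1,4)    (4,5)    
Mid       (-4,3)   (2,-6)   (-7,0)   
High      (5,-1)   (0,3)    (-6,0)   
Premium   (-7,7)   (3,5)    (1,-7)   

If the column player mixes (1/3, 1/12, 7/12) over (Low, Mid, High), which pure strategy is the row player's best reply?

The row player's best reply maximizes expected payoff against the mix.
Low: (1/3)·(-3) + (1/12)·1 + (7/12)·4 = 17/12
Mid: (1/3)·(-4) + (1/12)·2 + (7/12)·(-7) = -21/4
High: (1/3)·5 + (1/12)·0 + (7/12)·(-6) = -11/6
Premium: (1/3)·(-7) + (1/12)·3 + (7/12)·1 = -3/2
Highest expected payoff is 17/12, from Low.

Low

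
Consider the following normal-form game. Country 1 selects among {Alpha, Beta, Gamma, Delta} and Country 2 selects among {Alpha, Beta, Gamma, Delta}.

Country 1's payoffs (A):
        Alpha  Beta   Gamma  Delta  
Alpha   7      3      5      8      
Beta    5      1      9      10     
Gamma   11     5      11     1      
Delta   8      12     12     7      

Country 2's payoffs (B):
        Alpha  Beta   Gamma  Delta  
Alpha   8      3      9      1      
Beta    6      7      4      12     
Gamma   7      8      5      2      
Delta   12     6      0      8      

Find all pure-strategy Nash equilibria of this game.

A profile is a Nash equilibrium when each player is best-responding to the other.
Country 1's best responses — vs Alpha: Gamma (payoff 11); vs Beta: Delta (payoff 12); vs Gamma: Delta (payoff 12); vs Delta: Beta (payoff 10).
Country 2's best responses — vs Alpha: Gamma (payoff 9); vs Beta: Delta (payoff 12); vs Gamma: Beta (payoff 8); vs Delta: Alpha (payoff 12).
The only mutual best response is (Beta, Delta); neither player gains by switching there.

(Beta, Delta)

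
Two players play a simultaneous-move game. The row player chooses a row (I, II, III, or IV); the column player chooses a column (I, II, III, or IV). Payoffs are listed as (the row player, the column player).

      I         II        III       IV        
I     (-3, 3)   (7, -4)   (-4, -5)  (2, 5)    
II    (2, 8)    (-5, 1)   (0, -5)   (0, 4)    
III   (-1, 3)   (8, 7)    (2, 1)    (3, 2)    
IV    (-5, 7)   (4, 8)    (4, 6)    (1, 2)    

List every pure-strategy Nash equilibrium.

Check mutual best responses: a cell is a NE iff neither player can gain by unilaterally deviating.
The row player's best responses — vs I: II (payoff 2); vs II: III (payoff 8); vs III: IV (payoff 4); vs IV: III (payoff 3).
The column player's best responses — vs I: IV (payoff 5); vs II: I (payoff 8); vs III: II (payoff 7); vs IV: II (payoff 8).
Mutual best responses occur at (II, I) and (III, II); at each, neither player gains by switching.

(II, I) and (III, II)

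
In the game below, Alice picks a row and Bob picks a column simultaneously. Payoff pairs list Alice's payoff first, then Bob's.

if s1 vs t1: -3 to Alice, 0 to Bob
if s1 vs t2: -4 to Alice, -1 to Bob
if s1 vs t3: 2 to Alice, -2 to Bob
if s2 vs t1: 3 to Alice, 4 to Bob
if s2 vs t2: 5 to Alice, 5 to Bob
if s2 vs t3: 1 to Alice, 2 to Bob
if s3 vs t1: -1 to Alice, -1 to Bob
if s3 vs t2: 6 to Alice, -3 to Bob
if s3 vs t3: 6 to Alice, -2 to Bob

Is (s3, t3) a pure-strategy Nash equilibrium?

Holding Bob at t3: Alice gets 6 from s3, versus 2 from s1, 1 from s2. No profitable deviation for Alice.
Holding Alice at s3: Bob gets -2 from t3 but could get -1 by switching to t1. Bob has a profitable deviation.

No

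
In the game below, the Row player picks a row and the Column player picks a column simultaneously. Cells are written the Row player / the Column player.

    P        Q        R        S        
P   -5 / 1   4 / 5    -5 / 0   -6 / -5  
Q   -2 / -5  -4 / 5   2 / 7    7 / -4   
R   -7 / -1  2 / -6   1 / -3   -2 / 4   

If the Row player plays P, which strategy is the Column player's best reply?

Q

With the Row player fixed at P, the Column player's payoffs are: P → 1, Q → 5, R → 0, S → -5.
The maximum is 5, achieved by Q.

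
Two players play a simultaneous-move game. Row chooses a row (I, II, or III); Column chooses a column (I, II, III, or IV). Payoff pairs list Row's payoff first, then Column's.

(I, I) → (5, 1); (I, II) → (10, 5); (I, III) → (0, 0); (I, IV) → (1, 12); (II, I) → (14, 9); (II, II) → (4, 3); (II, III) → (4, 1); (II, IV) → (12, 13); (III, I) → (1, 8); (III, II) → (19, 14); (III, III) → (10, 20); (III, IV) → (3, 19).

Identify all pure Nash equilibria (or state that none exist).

(II, IV) and (III, III)

A profile is a Nash equilibrium when each player is best-responding to the other.
Row's best responses — vs I: II (payoff 14); vs II: III (payoff 19); vs III: III (payoff 10); vs IV: II (payoff 12).
Column's best responses — vs I: IV (payoff 12); vs II: IV (payoff 13); vs III: III (payoff 20).
Mutual best responses occur at (II, IV) and (III, III); at each, neither player gains by switching.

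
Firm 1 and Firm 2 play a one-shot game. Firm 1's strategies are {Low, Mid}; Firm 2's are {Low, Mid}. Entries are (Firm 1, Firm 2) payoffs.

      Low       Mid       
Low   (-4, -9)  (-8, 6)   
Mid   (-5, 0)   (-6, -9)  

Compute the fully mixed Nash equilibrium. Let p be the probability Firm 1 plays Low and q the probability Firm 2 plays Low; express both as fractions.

Each player's mixing probability is pinned down by making the *other* player indifferent.
Firm 2 indifferent between Low and Mid: p·(-9) + (1−p)·0 = p·6 + (1−p)·(-9) ⟹ 0 + (-9)p = (-9) + 15p ⟹ p = 3/8.
Firm 1 indifferent between Low and Mid: q·(-4) + (1−q)·(-8) = q·(-5) + (1−q)·(-6) ⟹ (-8) + 4q = (-6) + 1q ⟹ q = 2/3.

p = 3/8, q = 2/3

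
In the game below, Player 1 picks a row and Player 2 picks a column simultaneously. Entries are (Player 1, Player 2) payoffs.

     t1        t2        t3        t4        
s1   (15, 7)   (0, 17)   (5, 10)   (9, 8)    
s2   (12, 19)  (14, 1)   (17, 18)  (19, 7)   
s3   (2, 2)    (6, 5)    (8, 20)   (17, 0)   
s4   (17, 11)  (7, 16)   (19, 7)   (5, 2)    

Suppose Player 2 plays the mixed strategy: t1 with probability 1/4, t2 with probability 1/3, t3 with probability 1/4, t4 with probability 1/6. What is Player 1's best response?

s2

Compute Player 1's expected payoff from each pure strategy against the given mix.
s1: (1/4)·15 + (1/3)·0 + (1/4)·5 + (1/6)·9 = 13/2
s2: (1/4)·12 + (1/3)·14 + (1/4)·17 + (1/6)·19 = 181/12
s3: (1/4)·2 + (1/3)·6 + (1/4)·8 + (1/6)·17 = 22/3
s4: (1/4)·17 + (1/3)·7 + (1/4)·19 + (1/6)·5 = 73/6
Highest expected payoff is 181/12, from s2.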